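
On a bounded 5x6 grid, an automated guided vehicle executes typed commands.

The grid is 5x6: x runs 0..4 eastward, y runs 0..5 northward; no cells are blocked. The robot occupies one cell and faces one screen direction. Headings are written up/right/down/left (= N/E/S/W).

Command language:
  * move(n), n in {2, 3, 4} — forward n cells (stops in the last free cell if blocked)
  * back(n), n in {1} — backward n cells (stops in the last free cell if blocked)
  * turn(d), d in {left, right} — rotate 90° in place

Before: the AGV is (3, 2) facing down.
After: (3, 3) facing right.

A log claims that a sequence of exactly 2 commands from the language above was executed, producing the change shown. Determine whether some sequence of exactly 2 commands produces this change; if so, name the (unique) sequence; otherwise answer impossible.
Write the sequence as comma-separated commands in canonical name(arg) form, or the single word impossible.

key: running turn(left) before back(1) would end elsewhere — order is forced
initial: (3, 2) facing down
1. back(1) → (3, 3) facing down
2. turn(left) → (3, 3) facing right
uniquely the one of 36 2-step routes that fits.

back(1), turn(left)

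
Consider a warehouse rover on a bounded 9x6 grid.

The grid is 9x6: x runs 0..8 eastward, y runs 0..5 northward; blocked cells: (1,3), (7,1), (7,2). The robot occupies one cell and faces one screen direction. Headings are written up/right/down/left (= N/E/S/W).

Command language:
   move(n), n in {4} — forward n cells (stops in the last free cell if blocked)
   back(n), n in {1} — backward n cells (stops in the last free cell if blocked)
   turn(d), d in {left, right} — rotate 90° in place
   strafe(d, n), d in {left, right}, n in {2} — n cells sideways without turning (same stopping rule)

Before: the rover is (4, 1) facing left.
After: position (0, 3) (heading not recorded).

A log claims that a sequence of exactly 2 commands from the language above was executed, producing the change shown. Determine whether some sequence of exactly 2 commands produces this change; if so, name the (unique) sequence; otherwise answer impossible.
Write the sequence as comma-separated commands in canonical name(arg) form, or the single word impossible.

move(4), strafe(right, 2)

key: running strafe(right, 2) before move(4) would end elsewhere — order is forced
initial: (4, 1) facing left
step 1 (move(4)): (0, 1) facing left
step 2 (strafe(right, 2)): (0, 3) facing left
no rival 2-sequence matches.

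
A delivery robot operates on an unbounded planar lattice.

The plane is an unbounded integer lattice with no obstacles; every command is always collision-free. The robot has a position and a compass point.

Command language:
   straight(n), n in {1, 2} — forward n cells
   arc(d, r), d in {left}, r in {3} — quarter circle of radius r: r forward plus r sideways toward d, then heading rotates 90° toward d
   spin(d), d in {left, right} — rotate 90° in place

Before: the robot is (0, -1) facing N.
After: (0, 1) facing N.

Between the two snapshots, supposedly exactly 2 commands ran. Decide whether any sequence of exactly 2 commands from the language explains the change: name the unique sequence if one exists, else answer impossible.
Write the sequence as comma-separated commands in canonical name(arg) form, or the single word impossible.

key: heading stays N — no command in the sequence turns
start: (0, -1) facing N
t=1 straight(1) ⇒ (0, 0) facing N
t=2 straight(1) ⇒ (0, 1) facing N
uniquely the one of 25 2-step routes that fits.

straight(1), straight(1)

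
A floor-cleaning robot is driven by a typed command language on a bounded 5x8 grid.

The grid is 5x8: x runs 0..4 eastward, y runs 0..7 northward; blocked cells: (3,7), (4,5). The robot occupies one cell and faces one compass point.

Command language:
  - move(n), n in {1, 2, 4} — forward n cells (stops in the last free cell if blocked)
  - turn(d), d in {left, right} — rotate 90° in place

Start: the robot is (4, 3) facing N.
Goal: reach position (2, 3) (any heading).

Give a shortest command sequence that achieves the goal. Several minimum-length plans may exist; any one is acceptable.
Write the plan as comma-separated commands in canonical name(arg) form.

initial: (4, 3) facing N
[1] after turn(left): (4, 3) facing W
[2] after move(2): (2, 3) facing W
shorter routes all fall short; 2 is best.

turn(left), move(2)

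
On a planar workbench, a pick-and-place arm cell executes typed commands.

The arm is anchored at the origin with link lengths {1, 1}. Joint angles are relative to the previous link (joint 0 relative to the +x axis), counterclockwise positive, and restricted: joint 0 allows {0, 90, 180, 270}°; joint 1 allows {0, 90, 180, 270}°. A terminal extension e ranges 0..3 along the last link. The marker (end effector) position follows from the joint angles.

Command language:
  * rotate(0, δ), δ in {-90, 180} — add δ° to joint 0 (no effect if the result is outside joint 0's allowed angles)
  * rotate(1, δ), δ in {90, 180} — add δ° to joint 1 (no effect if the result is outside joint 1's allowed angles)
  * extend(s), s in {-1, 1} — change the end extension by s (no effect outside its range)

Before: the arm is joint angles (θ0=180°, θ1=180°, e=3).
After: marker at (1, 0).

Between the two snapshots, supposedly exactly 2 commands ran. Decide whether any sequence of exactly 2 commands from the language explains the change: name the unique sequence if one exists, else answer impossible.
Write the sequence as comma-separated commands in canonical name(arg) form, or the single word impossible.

extend(-1), extend(-1)

t0: joint angles (θ0=180°, θ1=180°, e=3)
1. extend(-1) → joint angles (θ0=180°, θ1=180°, e=2)
2. extend(-1) → joint angles (θ0=180°, θ1=180°, e=1)
no rival 2-sequence matches.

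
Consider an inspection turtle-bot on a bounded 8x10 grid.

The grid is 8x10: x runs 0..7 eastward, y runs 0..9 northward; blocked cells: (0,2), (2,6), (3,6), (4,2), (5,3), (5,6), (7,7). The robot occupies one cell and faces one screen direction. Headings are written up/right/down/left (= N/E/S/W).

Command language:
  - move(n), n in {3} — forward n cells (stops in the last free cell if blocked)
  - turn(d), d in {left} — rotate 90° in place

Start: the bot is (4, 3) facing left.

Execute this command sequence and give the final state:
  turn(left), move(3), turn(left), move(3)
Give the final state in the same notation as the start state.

t0: (4, 3) facing left
[1] after turn(left): (4, 3) facing down
[2] after move(3): (4, 3) facing down
[3] after turn(left): (4, 3) facing right
[4] after move(3): (4, 3) facing right

(4, 3) facing right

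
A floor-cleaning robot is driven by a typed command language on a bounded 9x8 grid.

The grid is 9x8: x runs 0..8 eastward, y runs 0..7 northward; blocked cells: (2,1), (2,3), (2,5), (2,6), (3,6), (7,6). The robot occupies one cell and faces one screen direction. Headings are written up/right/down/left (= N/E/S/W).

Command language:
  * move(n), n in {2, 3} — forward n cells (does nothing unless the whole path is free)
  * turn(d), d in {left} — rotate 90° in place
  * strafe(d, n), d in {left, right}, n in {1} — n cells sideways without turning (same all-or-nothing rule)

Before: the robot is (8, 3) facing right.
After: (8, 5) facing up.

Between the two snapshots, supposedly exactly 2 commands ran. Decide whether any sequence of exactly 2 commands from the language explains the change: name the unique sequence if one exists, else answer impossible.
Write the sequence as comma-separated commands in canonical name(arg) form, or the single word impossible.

key: order matters: swapping turn(left) and move(2) lands elsewhere
begin: (8, 3) facing right
t=1 turn(left) ⇒ (8, 3) facing up
t=2 move(2) ⇒ (8, 5) facing up
no other 2-command option fits: unique.

turn(left), move(2)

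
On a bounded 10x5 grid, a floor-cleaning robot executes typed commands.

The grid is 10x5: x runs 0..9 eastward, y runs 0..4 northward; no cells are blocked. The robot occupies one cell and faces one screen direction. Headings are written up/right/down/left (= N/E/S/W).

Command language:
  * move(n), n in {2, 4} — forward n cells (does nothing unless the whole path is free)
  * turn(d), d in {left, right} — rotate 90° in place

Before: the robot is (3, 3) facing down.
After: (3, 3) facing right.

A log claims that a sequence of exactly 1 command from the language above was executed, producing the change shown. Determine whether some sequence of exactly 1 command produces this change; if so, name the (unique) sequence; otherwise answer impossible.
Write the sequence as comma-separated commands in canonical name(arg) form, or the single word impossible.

turn(left)

key: parked at (3,3) the whole time — nothing moves the robot
from: (3, 3) facing down
1. turn(left) → (3, 3) facing right
no rival 1-sequence matches.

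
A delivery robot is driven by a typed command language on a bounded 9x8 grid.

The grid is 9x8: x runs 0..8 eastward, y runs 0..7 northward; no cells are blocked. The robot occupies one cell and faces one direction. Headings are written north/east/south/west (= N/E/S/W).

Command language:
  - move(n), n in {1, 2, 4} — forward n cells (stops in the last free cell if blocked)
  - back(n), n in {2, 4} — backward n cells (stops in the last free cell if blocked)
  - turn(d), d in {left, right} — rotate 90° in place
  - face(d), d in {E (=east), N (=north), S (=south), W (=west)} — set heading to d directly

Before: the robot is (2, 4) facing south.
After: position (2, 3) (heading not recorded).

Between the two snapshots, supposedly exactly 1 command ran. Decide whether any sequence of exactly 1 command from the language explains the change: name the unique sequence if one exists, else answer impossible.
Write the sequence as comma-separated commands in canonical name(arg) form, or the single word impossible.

move(1)

start: (2, 4) facing south
step 1 (move(1)): (2, 3) facing south
no rival 1-sequence matches.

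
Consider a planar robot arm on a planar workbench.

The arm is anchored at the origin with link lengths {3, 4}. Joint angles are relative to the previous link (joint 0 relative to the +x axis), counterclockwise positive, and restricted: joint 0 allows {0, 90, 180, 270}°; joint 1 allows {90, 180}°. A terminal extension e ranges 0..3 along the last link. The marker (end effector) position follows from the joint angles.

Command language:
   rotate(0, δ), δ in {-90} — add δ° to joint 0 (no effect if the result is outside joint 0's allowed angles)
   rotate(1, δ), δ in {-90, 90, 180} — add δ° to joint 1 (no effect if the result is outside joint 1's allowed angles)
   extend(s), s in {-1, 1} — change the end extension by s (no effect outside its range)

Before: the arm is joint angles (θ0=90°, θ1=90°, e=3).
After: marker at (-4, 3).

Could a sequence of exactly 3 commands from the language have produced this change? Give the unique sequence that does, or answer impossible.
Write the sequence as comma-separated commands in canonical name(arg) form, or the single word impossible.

begin: joint angles (θ0=90°, θ1=90°, e=3)
1. extend(-1) → joint angles (θ0=90°, θ1=90°, e=2)
2. extend(-1) → joint angles (θ0=90°, θ1=90°, e=1)
3. extend(-1) → joint angles (θ0=90°, θ1=90°, e=0)
all 216 alternatives checked — unique.

extend(-1), extend(-1), extend(-1)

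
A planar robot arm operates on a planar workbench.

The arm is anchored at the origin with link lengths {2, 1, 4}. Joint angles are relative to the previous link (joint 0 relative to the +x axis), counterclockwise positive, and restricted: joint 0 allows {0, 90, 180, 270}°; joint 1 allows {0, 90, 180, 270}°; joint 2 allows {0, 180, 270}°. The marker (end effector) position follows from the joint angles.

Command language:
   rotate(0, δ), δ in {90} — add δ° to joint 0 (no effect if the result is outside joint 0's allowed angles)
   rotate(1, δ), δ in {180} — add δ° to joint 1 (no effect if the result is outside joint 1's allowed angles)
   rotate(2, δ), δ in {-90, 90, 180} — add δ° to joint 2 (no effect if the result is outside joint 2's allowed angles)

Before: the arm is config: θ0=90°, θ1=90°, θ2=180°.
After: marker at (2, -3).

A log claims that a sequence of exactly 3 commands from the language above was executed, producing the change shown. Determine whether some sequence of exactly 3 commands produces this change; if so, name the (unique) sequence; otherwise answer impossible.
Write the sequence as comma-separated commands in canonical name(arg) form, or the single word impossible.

t0: config: θ0=90°, θ1=90°, θ2=180°
step 1 (rotate(0, 90)): config: θ0=180°, θ1=90°, θ2=180°
step 2 (rotate(0, 90)): config: θ0=270°, θ1=90°, θ2=180°
step 3 (rotate(0, 90)): config: θ0=0°, θ1=90°, θ2=180°
all 125 alternatives checked — unique.

rotate(0, 90), rotate(0, 90), rotate(0, 90)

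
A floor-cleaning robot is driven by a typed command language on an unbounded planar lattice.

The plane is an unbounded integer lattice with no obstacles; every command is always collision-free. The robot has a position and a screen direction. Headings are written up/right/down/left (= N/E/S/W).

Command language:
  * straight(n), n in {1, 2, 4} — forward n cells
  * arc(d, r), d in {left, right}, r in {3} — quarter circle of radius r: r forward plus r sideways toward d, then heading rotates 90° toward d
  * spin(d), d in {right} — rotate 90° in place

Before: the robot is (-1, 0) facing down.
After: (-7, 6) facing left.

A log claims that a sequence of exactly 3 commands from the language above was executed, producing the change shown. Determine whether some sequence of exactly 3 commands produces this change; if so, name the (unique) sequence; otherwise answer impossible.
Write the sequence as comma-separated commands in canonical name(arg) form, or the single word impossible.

spin(right), arc(right, 3), arc(left, 3)

key: running arc(left, 3) before spin(right) would end elsewhere — order is forced
begin: (-1, 0) facing down
1. spin(right) → (-1, 0) facing left
2. arc(right, 3) → (-4, 3) facing up
3. arc(left, 3) → (-7, 6) facing left
no other 3-command option fits: unique.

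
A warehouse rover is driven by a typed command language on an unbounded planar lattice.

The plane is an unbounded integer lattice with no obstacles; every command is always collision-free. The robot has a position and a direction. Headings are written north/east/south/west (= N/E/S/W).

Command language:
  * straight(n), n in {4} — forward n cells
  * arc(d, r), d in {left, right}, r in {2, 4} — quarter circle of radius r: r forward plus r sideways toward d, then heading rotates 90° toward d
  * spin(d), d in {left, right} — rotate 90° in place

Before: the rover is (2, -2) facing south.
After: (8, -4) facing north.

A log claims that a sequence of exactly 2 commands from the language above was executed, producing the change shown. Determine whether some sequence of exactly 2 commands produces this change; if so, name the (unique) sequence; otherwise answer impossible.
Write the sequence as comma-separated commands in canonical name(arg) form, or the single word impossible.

key: cell and facing (now N) both changed — the 2 commands mix motion and turning
t0: (2, -2) facing south
1. arc(left, 4) → (6, -6) facing east
2. arc(left, 2) → (8, -4) facing north
all 49 alternatives checked — unique.

arc(left, 4), arc(left, 2)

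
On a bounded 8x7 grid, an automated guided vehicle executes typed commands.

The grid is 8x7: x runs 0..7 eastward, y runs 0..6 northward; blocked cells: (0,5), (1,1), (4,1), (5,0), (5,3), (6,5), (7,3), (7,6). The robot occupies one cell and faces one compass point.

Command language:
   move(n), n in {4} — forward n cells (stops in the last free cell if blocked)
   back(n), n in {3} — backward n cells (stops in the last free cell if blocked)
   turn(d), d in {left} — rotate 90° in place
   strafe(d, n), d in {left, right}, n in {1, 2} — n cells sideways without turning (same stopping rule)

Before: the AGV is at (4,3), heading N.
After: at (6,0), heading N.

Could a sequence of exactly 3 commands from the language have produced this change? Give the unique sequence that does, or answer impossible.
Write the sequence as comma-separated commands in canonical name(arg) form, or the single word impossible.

key: the first back(3) is stopped early by the blocked cell at (4,1)
start: at (4,3), heading N
step 1 (back(3)): at (4,2), heading N
step 2 (strafe(right, 2)): at (6,2), heading N
step 3 (back(3)): at (6,0), heading N
all 343 alternatives checked — unique.

back(3), strafe(right, 2), back(3)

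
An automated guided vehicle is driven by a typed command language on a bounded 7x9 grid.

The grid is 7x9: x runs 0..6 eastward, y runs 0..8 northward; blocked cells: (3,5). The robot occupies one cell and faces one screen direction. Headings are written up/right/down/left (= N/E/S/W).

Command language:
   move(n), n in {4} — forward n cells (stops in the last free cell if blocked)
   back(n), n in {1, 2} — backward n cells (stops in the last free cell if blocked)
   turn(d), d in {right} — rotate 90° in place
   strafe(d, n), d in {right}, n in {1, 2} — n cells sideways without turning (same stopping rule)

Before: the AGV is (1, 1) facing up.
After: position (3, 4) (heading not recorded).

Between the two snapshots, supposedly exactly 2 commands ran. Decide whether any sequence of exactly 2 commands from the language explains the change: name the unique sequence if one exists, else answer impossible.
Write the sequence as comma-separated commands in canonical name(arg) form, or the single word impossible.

key: order matters: swapping strafe(right, 2) and move(4) lands elsewhere
begin: (1, 1) facing up
step 1 (strafe(right, 2)): (3, 1) facing up
step 2 (move(4)): (3, 4) facing up
no rival 2-sequence matches.

strafe(right, 2), move(4)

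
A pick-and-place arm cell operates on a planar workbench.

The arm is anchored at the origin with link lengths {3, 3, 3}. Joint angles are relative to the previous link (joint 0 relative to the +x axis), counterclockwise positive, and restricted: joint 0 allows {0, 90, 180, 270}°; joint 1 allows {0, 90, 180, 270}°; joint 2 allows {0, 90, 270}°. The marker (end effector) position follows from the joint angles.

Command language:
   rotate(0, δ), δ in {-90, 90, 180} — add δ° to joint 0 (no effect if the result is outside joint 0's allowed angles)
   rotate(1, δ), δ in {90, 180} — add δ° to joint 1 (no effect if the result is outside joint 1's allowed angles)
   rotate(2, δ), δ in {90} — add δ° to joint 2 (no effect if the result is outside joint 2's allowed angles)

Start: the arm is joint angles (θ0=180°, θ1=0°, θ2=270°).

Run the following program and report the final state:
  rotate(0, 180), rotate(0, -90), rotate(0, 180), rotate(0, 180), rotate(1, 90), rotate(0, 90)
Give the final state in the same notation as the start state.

joint angles (θ0=0°, θ1=90°, θ2=270°)

begin: joint angles (θ0=180°, θ1=0°, θ2=270°)
step 1 (rotate(0, 180)): joint angles (θ0=0°, θ1=0°, θ2=270°)
step 2 (rotate(0, -90)): joint angles (θ0=270°, θ1=0°, θ2=270°)
step 3 (rotate(0, 180)): joint angles (θ0=90°, θ1=0°, θ2=270°)
step 4 (rotate(0, 180)): joint angles (θ0=270°, θ1=0°, θ2=270°)
step 5 (rotate(1, 90)): joint angles (θ0=270°, θ1=90°, θ2=270°)
step 6 (rotate(0, 90)): joint angles (θ0=0°, θ1=90°, θ2=270°)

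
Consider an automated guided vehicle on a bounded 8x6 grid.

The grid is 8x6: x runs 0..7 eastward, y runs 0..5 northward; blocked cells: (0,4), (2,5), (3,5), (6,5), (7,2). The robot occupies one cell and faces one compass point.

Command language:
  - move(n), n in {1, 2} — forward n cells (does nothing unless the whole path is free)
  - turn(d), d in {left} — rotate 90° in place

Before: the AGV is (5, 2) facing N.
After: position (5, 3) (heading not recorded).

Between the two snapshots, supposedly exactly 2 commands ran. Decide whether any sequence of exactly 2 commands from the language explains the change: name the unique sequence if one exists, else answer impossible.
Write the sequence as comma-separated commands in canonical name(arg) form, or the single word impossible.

move(1), turn(left)

key: order matters: swapping move(1) and turn(left) lands elsewhere
initial: (5, 2) facing N
step 1 (move(1)): (5, 3) facing N
step 2 (turn(left)): (5, 3) facing W
no rival 2-sequence matches.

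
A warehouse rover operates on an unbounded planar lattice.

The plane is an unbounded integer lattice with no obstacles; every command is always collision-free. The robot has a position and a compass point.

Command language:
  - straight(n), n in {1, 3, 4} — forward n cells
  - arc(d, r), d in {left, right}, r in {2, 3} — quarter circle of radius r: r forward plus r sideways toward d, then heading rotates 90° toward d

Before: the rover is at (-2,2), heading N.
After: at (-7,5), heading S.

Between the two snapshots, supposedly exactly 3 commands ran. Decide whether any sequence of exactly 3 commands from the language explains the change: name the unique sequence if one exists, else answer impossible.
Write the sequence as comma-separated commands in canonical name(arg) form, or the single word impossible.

straight(4), arc(left, 2), arc(left, 3)

key: running arc(left, 3) before straight(4) would end elsewhere — order is forced
from: at (-2,2), heading N
t=1 straight(4) ⇒ at (-2,6), heading N
t=2 arc(left, 2) ⇒ at (-4,8), heading W
t=3 arc(left, 3) ⇒ at (-7,5), heading S
all 343 alternatives checked — unique.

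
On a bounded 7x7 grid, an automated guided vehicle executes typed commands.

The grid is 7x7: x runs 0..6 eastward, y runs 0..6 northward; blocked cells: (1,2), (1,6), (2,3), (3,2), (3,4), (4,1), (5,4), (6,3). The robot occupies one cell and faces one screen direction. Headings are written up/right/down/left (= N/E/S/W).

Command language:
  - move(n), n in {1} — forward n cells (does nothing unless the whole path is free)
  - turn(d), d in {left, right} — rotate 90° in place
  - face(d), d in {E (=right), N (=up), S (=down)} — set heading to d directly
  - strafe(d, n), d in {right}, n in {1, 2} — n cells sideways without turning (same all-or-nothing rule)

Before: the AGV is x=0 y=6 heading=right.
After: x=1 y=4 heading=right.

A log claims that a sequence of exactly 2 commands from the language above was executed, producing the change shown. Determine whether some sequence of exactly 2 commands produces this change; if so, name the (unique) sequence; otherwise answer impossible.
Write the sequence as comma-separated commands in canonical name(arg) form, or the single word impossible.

strafe(right, 2), move(1)

key: order matters: swapping strafe(right, 2) and move(1) lands elsewhere
start: x=0 y=6 heading=right
1. strafe(right, 2) → x=0 y=4 heading=right
2. move(1) → x=1 y=4 heading=right
uniquely the one of 64 2-step routes that fits.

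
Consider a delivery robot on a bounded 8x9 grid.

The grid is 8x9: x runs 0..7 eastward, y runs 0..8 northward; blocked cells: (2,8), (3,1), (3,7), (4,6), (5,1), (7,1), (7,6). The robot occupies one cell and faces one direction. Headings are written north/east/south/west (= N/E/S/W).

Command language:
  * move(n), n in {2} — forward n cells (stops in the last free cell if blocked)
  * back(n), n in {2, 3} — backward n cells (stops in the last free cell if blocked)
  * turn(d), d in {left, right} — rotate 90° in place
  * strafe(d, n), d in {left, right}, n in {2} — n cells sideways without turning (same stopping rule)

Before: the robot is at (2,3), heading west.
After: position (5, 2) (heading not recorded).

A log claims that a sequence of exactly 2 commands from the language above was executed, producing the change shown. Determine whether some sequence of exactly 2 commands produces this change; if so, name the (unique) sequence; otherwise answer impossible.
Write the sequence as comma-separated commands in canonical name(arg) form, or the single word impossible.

key: strafe(left, 2) is stopped early by the blocked cell at (5,1)
from: at (2,3), heading west
step 1 (back(3)): at (5,3), heading west
step 2 (strafe(left, 2)): at (5,2), heading west
all 49 alternatives checked — unique.

back(3), strafe(left, 2)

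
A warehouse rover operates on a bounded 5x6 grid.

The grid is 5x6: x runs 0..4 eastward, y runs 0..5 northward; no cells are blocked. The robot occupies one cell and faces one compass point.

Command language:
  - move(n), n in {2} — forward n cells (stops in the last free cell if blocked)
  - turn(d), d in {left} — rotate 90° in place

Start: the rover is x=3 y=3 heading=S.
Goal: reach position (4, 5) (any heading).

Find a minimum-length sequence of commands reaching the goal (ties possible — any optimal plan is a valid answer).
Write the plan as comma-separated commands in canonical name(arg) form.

initial: x=3 y=3 heading=S
t=1 turn(left) ⇒ x=3 y=3 heading=E
t=2 move(2) ⇒ x=4 y=3 heading=E
t=3 turn(left) ⇒ x=4 y=3 heading=N
t=4 move(2) ⇒ x=4 y=5 heading=N
shorter routes all fall short; 4 is best.

turn(left), move(2), turn(left), move(2)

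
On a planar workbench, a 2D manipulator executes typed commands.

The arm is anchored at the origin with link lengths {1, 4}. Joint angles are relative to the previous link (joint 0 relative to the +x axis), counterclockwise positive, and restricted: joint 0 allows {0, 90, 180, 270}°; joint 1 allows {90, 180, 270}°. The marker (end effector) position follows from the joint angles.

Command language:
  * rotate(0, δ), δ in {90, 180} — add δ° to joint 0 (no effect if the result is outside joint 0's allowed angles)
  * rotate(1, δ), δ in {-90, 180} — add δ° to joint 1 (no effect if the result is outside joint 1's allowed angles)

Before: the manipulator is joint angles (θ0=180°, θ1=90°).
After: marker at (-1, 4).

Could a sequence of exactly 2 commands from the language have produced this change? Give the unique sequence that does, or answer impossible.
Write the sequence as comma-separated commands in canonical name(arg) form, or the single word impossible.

rotate(1, -90), rotate(1, 180)

key: order matters: swapping rotate(1, -90) and rotate(1, 180) lands elsewhere
initial: joint angles (θ0=180°, θ1=90°)
[1] after rotate(1, -90): joint angles (θ0=180°, θ1=90°)
[2] after rotate(1, 180): joint angles (θ0=180°, θ1=270°)
no other 2-command option fits: unique.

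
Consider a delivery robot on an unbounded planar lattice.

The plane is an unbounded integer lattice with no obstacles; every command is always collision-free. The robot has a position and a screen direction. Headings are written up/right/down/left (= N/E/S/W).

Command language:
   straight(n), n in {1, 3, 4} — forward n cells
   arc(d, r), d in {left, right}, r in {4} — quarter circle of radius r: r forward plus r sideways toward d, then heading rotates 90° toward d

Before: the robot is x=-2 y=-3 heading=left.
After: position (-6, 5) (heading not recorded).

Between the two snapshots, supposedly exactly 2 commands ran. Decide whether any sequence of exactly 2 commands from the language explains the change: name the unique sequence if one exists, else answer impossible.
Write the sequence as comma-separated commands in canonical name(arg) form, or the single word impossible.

key: order matters: swapping arc(right, 4) and straight(4) lands elsewhere
initial: x=-2 y=-3 heading=left
t=1 arc(right, 4) ⇒ x=-6 y=1 heading=up
t=2 straight(4) ⇒ x=-6 y=5 heading=up
uniquely the one of 25 2-step routes that fits.

arc(right, 4), straight(4)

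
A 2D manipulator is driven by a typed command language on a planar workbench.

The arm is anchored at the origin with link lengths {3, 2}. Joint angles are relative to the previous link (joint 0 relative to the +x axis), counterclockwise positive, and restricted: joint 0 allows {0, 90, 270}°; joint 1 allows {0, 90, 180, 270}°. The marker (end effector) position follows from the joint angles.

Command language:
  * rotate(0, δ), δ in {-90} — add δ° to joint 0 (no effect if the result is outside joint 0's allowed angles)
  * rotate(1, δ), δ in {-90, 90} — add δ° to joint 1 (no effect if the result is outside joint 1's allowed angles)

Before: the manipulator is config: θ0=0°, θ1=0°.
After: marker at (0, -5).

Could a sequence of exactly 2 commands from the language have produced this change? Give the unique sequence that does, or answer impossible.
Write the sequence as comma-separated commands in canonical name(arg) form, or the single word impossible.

rotate(0, -90), rotate(0, -90)

start: config: θ0=0°, θ1=0°
step 1 (rotate(0, -90)): config: θ0=270°, θ1=0°
step 2 (rotate(0, -90)): config: θ0=270°, θ1=0°
no rival 2-sequence matches.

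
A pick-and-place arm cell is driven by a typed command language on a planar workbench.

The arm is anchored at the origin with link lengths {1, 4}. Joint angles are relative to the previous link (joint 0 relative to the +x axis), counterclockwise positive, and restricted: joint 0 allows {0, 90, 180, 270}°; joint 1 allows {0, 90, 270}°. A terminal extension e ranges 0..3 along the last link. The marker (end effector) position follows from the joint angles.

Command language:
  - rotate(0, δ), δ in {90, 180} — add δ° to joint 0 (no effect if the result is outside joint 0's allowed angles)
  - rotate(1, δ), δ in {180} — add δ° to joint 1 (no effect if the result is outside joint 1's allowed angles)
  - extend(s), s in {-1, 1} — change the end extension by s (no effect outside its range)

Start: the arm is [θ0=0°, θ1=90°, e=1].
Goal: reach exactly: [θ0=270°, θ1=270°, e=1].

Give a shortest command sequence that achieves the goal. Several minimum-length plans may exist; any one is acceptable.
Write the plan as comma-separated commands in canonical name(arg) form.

initial: [θ0=0°, θ1=90°, e=1]
[1] after rotate(1, 180): [θ0=0°, θ1=270°, e=1]
[2] after rotate(0, 180): [θ0=180°, θ1=270°, e=1]
[3] after rotate(0, 90): [θ0=270°, θ1=270°, e=1]
nothing shorter than 3 reaches the goal.

rotate(1, 180), rotate(0, 180), rotate(0, 90)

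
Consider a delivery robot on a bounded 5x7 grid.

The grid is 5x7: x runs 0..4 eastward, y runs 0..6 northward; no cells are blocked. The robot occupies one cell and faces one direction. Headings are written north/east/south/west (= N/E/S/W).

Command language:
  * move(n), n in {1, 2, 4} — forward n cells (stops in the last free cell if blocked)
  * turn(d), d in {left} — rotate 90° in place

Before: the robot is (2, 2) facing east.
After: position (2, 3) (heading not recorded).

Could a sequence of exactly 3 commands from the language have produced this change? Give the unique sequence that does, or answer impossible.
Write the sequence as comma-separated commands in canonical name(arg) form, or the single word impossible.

turn(left), move(1), turn(left)

from: (2, 2) facing east
[1] after turn(left): (2, 2) facing north
[2] after move(1): (2, 3) facing north
[3] after turn(left): (2, 3) facing west
all 64 alternatives checked — unique.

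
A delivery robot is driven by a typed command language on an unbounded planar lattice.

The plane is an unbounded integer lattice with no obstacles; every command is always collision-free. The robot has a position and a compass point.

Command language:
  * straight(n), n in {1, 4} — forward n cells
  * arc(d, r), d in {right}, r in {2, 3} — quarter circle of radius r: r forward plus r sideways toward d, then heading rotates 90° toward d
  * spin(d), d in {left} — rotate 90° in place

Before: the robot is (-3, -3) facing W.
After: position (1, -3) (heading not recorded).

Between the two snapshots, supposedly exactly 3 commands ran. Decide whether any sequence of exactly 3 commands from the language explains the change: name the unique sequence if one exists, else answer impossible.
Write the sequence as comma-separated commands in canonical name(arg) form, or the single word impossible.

key: running straight(4) before spin(left) would end elsewhere — order is forced
begin: (-3, -3) facing W
1. spin(left) → (-3, -3) facing S
2. spin(left) → (-3, -3) facing E
3. straight(4) → (1, -3) facing E
no rival 3-sequence matches.

spin(left), spin(left), straight(4)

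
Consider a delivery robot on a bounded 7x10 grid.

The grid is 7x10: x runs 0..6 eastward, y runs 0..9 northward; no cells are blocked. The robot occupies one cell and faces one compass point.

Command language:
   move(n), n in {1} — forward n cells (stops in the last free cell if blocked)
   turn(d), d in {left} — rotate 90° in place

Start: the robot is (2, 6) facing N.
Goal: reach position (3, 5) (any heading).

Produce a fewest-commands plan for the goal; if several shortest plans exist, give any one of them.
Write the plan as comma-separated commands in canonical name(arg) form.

begin: (2, 6) facing N
1. turn(left) → (2, 6) facing W
2. turn(left) → (2, 6) facing S
3. move(1) → (2, 5) facing S
4. turn(left) → (2, 5) facing E
5. move(1) → (3, 5) facing E
minimal: 5 command(s), checked below 5.

turn(left), turn(left), move(1), turn(left), move(1)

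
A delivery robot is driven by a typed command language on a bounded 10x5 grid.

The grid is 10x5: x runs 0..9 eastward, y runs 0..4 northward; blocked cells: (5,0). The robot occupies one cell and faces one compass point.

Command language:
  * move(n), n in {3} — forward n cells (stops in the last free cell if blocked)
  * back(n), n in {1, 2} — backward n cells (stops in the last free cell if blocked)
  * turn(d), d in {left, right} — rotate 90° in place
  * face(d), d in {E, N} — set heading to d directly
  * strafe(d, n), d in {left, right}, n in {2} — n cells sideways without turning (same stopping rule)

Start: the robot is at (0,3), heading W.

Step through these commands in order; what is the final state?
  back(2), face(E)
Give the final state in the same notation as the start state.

start: at (0,3), heading W
[1] after back(2): at (2,3), heading W
[2] after face(E): at (2,3), heading E

at (2,3), heading E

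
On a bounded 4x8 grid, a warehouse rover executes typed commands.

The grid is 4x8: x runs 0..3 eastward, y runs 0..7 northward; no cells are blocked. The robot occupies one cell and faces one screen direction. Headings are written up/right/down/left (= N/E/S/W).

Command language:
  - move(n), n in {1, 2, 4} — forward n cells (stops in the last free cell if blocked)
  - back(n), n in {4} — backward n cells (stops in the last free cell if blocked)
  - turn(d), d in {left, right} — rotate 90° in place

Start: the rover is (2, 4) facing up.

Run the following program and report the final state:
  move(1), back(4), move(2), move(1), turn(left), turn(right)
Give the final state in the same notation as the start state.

t0: (2, 4) facing up
1. move(1) → (2, 5) facing up
2. back(4) → (2, 1) facing up
3. move(2) → (2, 3) facing up
4. move(1) → (2, 4) facing up
5. turn(left) → (2, 4) facing left
6. turn(right) → (2, 4) facing up

(2, 4) facing up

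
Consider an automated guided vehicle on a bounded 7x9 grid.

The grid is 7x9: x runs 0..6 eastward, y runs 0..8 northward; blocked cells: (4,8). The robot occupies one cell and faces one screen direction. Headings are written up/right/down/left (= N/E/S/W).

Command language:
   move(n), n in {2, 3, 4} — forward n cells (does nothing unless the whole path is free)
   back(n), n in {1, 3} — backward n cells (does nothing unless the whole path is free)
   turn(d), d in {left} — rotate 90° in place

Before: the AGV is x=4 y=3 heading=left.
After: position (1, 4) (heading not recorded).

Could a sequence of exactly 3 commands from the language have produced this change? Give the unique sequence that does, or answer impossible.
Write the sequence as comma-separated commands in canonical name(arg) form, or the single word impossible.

key: running back(1) before move(3) would end elsewhere — order is forced
begin: x=4 y=3 heading=left
t=1 move(3) ⇒ x=1 y=3 heading=left
t=2 turn(left) ⇒ x=1 y=3 heading=down
t=3 back(1) ⇒ x=1 y=4 heading=down
no other 3-command option fits: unique.

move(3), turn(left), back(1)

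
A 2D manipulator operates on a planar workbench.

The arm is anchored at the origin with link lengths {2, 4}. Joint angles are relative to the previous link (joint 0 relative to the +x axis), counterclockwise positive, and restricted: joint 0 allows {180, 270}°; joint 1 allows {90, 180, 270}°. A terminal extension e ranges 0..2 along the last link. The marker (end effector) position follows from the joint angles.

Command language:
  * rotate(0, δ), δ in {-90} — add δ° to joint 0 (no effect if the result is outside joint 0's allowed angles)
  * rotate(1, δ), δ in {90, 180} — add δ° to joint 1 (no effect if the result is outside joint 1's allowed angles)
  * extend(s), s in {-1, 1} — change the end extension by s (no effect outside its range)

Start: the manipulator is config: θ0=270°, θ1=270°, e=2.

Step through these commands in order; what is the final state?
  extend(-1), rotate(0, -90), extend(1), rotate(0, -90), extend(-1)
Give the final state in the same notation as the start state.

start: config: θ0=270°, θ1=270°, e=2
t=1 extend(-1) ⇒ config: θ0=270°, θ1=270°, e=1
t=2 rotate(0, -90) ⇒ config: θ0=180°, θ1=270°, e=1
t=3 extend(1) ⇒ config: θ0=180°, θ1=270°, e=2
t=4 rotate(0, -90) ⇒ config: θ0=180°, θ1=270°, e=2
t=5 extend(-1) ⇒ config: θ0=180°, θ1=270°, e=1

config: θ0=180°, θ1=270°, e=1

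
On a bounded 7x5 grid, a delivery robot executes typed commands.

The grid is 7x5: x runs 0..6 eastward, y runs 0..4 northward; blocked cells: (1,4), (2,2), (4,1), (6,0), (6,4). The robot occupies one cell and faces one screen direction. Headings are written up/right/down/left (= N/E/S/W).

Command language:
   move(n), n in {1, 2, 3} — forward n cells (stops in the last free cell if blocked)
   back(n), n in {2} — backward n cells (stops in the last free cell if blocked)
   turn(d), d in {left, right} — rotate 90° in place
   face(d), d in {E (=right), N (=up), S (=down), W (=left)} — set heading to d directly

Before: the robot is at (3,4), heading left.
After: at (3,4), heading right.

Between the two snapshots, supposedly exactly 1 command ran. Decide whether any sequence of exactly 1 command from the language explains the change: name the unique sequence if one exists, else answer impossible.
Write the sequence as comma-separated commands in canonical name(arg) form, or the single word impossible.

key: parked at (3,4) the whole time — nothing moves the robot
initial: at (3,4), heading left
step 1 (face(E)): at (3,4), heading right
no other 1-command option fits: unique.

face(E)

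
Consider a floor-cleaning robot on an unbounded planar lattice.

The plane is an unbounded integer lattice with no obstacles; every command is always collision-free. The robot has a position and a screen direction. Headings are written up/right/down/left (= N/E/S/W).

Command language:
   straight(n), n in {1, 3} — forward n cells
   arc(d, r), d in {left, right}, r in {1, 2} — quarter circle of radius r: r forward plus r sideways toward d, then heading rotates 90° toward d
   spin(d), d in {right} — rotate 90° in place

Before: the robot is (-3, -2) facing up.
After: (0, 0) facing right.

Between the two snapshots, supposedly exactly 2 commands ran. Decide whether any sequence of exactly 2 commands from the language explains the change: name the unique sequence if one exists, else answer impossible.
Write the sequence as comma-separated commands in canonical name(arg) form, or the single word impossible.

key: cell and facing (now E) both changed — the 2 commands mix motion and turning
begin: (-3, -2) facing up
[1] after arc(right, 2): (-1, 0) facing right
[2] after straight(1): (0, 0) facing right
uniquely the one of 49 2-step routes that fits.

arc(right, 2), straight(1)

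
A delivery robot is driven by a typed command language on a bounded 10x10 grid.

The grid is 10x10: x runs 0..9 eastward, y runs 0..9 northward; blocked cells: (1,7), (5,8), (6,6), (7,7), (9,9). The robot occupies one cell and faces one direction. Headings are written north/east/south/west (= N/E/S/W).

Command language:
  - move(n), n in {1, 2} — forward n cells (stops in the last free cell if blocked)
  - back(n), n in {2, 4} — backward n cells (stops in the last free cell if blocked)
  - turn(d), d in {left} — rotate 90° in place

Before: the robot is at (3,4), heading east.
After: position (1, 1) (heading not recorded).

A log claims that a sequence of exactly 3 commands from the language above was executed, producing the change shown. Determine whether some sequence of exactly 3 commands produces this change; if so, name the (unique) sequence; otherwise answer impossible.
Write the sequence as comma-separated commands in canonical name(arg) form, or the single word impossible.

impossible

all 125 sequences checked — none match.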